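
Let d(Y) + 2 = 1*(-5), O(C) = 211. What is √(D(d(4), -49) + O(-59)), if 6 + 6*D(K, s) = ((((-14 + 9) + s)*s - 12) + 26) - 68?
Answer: √642 ≈ 25.338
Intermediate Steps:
d(Y) = -7 (d(Y) = -2 + 1*(-5) = -2 - 5 = -7)
D(K, s) = -10 + s*(-5 + s)/6 (D(K, s) = -1 + (((((-14 + 9) + s)*s - 12) + 26) - 68)/6 = -1 + ((((-5 + s)*s - 12) + 26) - 68)/6 = -1 + (((s*(-5 + s) - 12) + 26) - 68)/6 = -1 + (((-12 + s*(-5 + s)) + 26) - 68)/6 = -1 + ((14 + s*(-5 + s)) - 68)/6 = -1 + (-54 + s*(-5 + s))/6 = -1 + (-9 + s*(-5 + s)/6) = -10 + s*(-5 + s)/6)
√(D(d(4), -49) + O(-59)) = √((-10 - ⅚*(-49) + (⅙)*(-49)²) + 211) = √((-10 + 245/6 + (⅙)*2401) + 211) = √((-10 + 245/6 + 2401/6) + 211) = √(431 + 211) = √642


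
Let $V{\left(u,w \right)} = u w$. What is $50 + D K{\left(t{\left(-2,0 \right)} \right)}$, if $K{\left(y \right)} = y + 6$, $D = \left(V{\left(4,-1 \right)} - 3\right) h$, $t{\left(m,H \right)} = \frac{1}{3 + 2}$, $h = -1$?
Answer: $\frac{467}{5} \approx 93.4$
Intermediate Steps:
$t{\left(m,H \right)} = \frac{1}{5}$
$D = 7$ ($D = \left(4 \left(-1\right) - 3\right) \left(-1\right) = \left(-4 - 3\right) \left(-1\right) = \left(-7\right) \left(-1\right) = 7$)
$K{\left(y \right)} = 6 + y$
$50 + D K{\left(t{\left(-2,0 \right)} \right)} = 50 + 7 \left(6 + \frac{1}{5}\right) = 50 + 7 \cdot \frac{31}{5} = 50 + \frac{217}{5} = \frac{467}{5}$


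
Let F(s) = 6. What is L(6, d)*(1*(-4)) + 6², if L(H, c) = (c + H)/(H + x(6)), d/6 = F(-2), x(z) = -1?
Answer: 12/5 ≈ 2.4000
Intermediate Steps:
d = 36 (d = 6*6 = 36)
L(H, c) = (H + c)/(-1 + H) (L(H, c) = (c + H)/(H - 1) = (H + c)/(-1 + H))
L(6, d)*(1*(-4)) + 6² = ((6 + 36)/(-1 + 6))*(1*(-4)) + 6² = (42/5)*(-4) + 36 = -168/5 + 36 = 12/5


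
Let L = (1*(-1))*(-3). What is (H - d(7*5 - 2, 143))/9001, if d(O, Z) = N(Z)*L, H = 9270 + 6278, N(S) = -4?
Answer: 15560/9001 ≈ 1.7287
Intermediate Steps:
H = 15548
L = 3 (L = -1*(-3) = 3)
d(O, Z) = -12 (d(O, Z) = -4*3 = -12)
(H - d(7*5 - 2, 143))/9001 = (15548 - 1*(-12))/9001 = (15548 + 12)*(1/9001) = 15560*(1/9001) = 15560/9001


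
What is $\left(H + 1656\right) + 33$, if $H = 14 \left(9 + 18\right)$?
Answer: $2067$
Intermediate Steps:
$H = 378$ ($H = 14 \cdot 27 = 378$)
$\left(H + 1656\right) + 33 = \left(378 + 1656\right) + 33 = 2034 + 33 = 2067$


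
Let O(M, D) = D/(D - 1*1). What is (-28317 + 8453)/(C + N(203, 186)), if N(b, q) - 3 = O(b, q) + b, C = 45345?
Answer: -3674840/8427121 ≈ -0.43607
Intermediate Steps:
O(M, D) = D/(-1 + D) (O(M, D) = D/(D - 1) = D/(-1 + D))
N(b, q) = 3 + b + q/(-1 + q) (N(b, q) = 3 + (q/(-1 + q) + b) = 3 + (b + q/(-1 + q)) = 3 + b + q/(-1 + q))
(-28317 + 8453)/(C + N(203, 186)) = (-28317 + 8453)/(45345 + (186 + (-1 + 186)*(3 + 203))/(-1 + 186)) = -19864/(45345 + (186 + 185*206)/185) = -19864/(45345 + (186 + 38110)/185) = -19864/(45345 + (1/185)*38296) = -19864/(45345 + 38296/185) = -19864/8427121/185 = -19864*185/8427121 = -3674840/8427121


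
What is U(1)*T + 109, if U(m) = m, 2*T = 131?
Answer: 349/2 ≈ 174.50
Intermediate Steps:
T = 131/2 (T = (1/2)*131 = 131/2 ≈ 65.500)
U(1)*T + 109 = 1*(131/2) + 109 = 131/2 + 109 = 349/2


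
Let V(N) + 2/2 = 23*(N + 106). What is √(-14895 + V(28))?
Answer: I*√11814 ≈ 108.69*I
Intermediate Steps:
V(N) = 2437 + 23*N (V(N) = -1 + 23*(N + 106) = -1 + 23*(106 + N) = -1 + (2438 + 23*N) = 2437 + 23*N)
√(-14895 + V(28)) = √(-14895 + (2437 + 23*28)) = √(-14895 + (2437 + 644)) = √(-14895 + 3081) = √(-11814) = I*√11814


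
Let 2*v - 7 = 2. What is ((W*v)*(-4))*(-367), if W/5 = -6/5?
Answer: -39636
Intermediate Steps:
v = 9/2 (v = 7/2 + (½)*2 = 7/2 + 1 = 9/2 ≈ 4.5000)
W = -6 (W = 5*(-6/5) = -6)
((W*v)*(-4))*(-367) = (-6*9/2*(-4))*(-367) = -27*(-4)*(-367) = 108*(-367) = -39636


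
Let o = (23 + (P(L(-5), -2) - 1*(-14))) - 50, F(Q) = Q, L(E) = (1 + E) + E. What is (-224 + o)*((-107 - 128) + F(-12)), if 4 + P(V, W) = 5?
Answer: 58292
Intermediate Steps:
L(E) = 1 + 2*E
P(V, W) = 1 (P(V, W) = -4 + 5 = 1)
o = -12 (o = (23 + (1 - 1*(-14))) - 50 = (23 + (1 + 14)) - 50 = (23 + 15) - 50 = 38 - 50 = -12)
(-224 + o)*((-107 - 128) + F(-12)) = (-224 - 12)*((-107 - 128) - 12) = -236*(-235 - 12) = -236*(-247) = 58292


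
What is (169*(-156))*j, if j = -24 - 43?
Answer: 1766388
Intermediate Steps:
j = -67
(169*(-156))*j = (169*(-156))*(-67) = -26364*(-67) = 1766388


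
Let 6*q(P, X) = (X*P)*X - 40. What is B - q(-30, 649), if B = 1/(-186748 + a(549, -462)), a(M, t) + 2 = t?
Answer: 394270656139/187212 ≈ 2.1060e+6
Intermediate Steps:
a(M, t) = -2 + t
B = -1/187212 (B = 1/(-186748 + (-2 - 462)) = 1/(-186748 - 464) = 1/(-187212) = -1/187212 ≈ -5.3415e-6)
q(P, X) = -20/3 + P*X²/6 (q(P, X) = ((X*P)*X - 40)/6 = ((P*X)*X - 40)/6 = (P*X² - 40)/6 = (-40 + P*X²)/6 = -20/3 + P*X²/6)
B - q(-30, 649) = -1/187212 - (-20/3 + (⅙)*(-30)*649²) = -1/187212 - (-20/3 + (⅙)*(-30)*421201) = -1/187212 - (-20/3 - 2106005) = -1/187212 - 1*(-6318035/3) = -1/187212 + 6318035/3 = 394270656139/187212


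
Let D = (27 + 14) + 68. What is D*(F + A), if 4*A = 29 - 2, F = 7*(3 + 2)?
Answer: 18203/4 ≈ 4550.8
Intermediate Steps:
F = 35 (F = 7*5 = 35)
A = 27/4 (A = (29 - 2)/4 = (¼)*27 = 27/4 ≈ 6.7500)
D = 109 (D = 41 + 68 = 109)
D*(F + A) = 109*(35 + 27/4) = 109*(167/4) = 18203/4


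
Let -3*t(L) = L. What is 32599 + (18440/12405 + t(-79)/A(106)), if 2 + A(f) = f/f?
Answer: 80816474/2481 ≈ 32574.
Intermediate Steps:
A(f) = -1 (A(f) = -2 + f/f = -2 + 1 = -1)
t(L) = -L/3
32599 + (18440/12405 + t(-79)/A(106)) = 32599 + (18440/12405 - ⅓*(-79)/(-1)) = 32599 + (18440*(1/12405) + (79/3)*(-1)) = 32599 + (3688/2481 - 79/3) = 32599 - 61645/2481 = 80816474/2481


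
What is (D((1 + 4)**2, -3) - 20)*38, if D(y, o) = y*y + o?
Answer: 22876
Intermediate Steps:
D(y, o) = o + y**2 (D(y, o) = y**2 + o = o + y**2)
(D((1 + 4)**2, -3) - 20)*38 = ((-3 + ((1 + 4)**2)**2) - 20)*38 = ((-3 + (5**2)**2) - 20)*38 = ((-3 + 25**2) - 20)*38 = ((-3 + 625) - 20)*38 = (622 - 20)*38 = 602*38 = 22876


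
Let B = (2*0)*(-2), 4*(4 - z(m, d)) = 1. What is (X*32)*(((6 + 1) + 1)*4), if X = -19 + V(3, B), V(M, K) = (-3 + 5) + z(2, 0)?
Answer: -13568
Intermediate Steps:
z(m, d) = 15/4 (z(m, d) = 4 - ¼*1 = 4 - ¼ = 15/4)
B = 0 (B = 0*(-2) = 0)
V(M, K) = 23/4 (V(M, K) = (-3 + 5) + 15/4 = 2 + 15/4 = 23/4)
X = -53/4 (X = -19 + 23/4 = -53/4 ≈ -13.250)
(X*32)*(((6 + 1) + 1)*4) = (-53/4*32)*(((6 + 1) + 1)*4) = -424*(7 + 1)*4 = -3392*4 = -424*32 = -13568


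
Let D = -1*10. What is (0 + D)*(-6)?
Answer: 60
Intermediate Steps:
D = -10
(0 + D)*(-6) = (0 - 10)*(-6) = -10*(-6) = 60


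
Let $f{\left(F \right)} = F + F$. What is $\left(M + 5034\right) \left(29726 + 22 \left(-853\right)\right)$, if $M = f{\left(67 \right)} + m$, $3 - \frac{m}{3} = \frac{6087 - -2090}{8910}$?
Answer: $\frac{16842794248}{297} \approx 5.671 \cdot 10^{7}$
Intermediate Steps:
$m = \frac{18553}{2970}$ ($m = 9 - 3 \frac{6087 - -2090}{8910} = 9 - 3 \left(6087 + 2090\right) \frac{1}{8910} = 9 - 3 \cdot 8177 \cdot \frac{1}{8910} = 9 - \frac{8177}{2970} = \frac{18553}{2970} \approx 6.2468$)
$f{\left(F \right)} = 2 F$
$M = \frac{416533}{2970}$ ($M = 2 \cdot 67 + \frac{18553}{2970} = 134 + \frac{18553}{2970} = \frac{416533}{2970} \approx 140.25$)
$\left(M + 5034\right) \left(29726 + 22 \left(-853\right)\right) = \left(\frac{416533}{2970} + 5034\right) \left(29726 + 22 \left(-853\right)\right) = \frac{15367513 \left(29726 - 18766\right)}{2970} = \frac{15367513}{2970} \cdot 10960 = \frac{16842794248}{297}$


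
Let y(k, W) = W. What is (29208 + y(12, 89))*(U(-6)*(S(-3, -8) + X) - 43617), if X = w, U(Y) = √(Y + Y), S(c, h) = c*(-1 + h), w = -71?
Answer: -1277847249 - 2578136*I*√3 ≈ -1.2778e+9 - 4.4655e+6*I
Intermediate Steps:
U(Y) = √2*√Y (U(Y) = √(2*Y) = √2*√Y)
X = -71
(29208 + y(12, 89))*(U(-6)*(S(-3, -8) + X) - 43617) = (29208 + 89)*((√2*√(-6))*(-3*(-1 - 8) - 71) - 43617) = 29297*((√2*(I*√6))*(-3*(-9) - 71) - 43617) = 29297*((2*I*√3)*(27 - 71) - 43617) = 29297*((2*I*√3)*(-44) - 43617) = 29297*(-88*I*√3 - 43617) = 29297*(-43617 - 88*I*√3) = -1277847249 - 2578136*I*√3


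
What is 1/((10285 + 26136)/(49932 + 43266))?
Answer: 13314/5203 ≈ 2.5589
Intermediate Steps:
1/((10285 + 26136)/(49932 + 43266)) = 1/(36421/93198) = 1/(36421*(1/93198)) = 1/(5203/13314) = 13314/5203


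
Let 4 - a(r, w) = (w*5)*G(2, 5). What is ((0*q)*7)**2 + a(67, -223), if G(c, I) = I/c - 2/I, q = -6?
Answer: 4691/2 ≈ 2345.5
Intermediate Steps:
G(c, I) = -2/I + I/c
a(r, w) = 4 - 21*w/2 (a(r, w) = 4 - w*5*(-2/5 + 5/2) = 4 - 5*w*(-2*1/5 + 5*(1/2)) = 4 - 5*w*(-2/5 + 5/2) = 4 - 5*w*21/10 = 4 - 21*w/2)
((0*q)*7)**2 + a(67, -223) = ((0*(-6))*7)**2 + (4 - 21/2*(-223)) = (0*7)**2 + (4 + 4683/2) = 0**2 + 4691/2 = 0 + 4691/2 = 4691/2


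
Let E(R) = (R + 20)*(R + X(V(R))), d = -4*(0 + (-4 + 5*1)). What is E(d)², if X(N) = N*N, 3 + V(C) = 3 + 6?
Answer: 262144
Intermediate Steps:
V(C) = 6 (V(C) = -3 + (3 + 6) = -3 + 9 = 6)
X(N) = N²
d = -4 (d = -4*(0 + (-4 + 5)) = -4*(0 + 1) = -4*1 = -4)
E(R) = (20 + R)*(36 + R) (E(R) = (R + 20)*(R + 6²) = (20 + R)*(R + 36) = (20 + R)*(36 + R))
E(d)² = (720 + (-4)² + 56*(-4))² = (720 + 16 - 224)² = 512² = 262144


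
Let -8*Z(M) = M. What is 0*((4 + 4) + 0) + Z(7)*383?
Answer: -2681/8 ≈ -335.13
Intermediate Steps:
Z(M) = -M/8
0*((4 + 4) + 0) + Z(7)*383 = 0*((4 + 4) + 0) - 1/8*7*383 = 0*(8 + 0) - 7/8*383 = 0*8 - 2681/8 = 0 - 2681/8 = -2681/8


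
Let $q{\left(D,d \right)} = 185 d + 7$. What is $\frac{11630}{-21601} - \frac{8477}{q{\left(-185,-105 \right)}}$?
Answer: $- \frac{6102809}{59921174} \approx -0.10185$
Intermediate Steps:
$q{\left(D,d \right)} = 7 + 185 d$
$\frac{11630}{-21601} - \frac{8477}{q{\left(-185,-105 \right)}} = \frac{11630}{-21601} - \frac{8477}{7 + 185 \left(-105\right)} = 11630 \left(- \frac{1}{21601}\right) - \frac{8477}{7 - 19425} = - \frac{11630}{21601} - \frac{8477}{-19418} = - \frac{11630}{21601} - - \frac{1211}{2774} = - \frac{11630}{21601} + \frac{1211}{2774} = - \frac{6102809}{59921174}$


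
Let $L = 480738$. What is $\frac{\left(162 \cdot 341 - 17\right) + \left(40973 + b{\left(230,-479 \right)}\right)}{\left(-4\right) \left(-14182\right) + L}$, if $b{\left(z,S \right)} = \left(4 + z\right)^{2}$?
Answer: $\frac{75477}{268733} \approx 0.28086$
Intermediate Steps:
$\frac{\left(162 \cdot 341 - 17\right) + \left(40973 + b{\left(230,-479 \right)}\right)}{\left(-4\right) \left(-14182\right) + L} = \frac{\left(162 \cdot 341 - 17\right) + \left(40973 + \left(4 + 230\right)^{2}\right)}{\left(-4\right) \left(-14182\right) + 480738} = \frac{\left(55242 - 17\right) + \left(40973 + 234^{2}\right)}{56728 + 480738} = \frac{55225 + \left(40973 + 54756\right)}{537466} = \left(55225 + 95729\right) \frac{1}{537466} = 150954 \cdot \frac{1}{537466} = \frac{75477}{268733}$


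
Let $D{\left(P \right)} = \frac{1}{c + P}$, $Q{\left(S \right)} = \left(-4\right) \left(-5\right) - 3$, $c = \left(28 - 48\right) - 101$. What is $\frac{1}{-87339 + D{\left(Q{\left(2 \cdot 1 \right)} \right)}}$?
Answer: $- \frac{104}{9083257} \approx -1.145 \cdot 10^{-5}$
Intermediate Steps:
$c = -121$ ($c = -20 - 101 = -121$)
$Q{\left(S \right)} = 17$ ($Q{\left(S \right)} = 20 - 3 = 17$)
$D{\left(P \right)} = \frac{1}{-121 + P}$
$\frac{1}{-87339 + D{\left(Q{\left(2 \cdot 1 \right)} \right)}} = \frac{1}{-87339 + \frac{1}{-121 + 17}} = \frac{1}{-87339 + \frac{1}{-104}} = \frac{1}{-87339 - \frac{1}{104}} = \frac{1}{- \frac{9083257}{104}} = - \frac{104}{9083257}$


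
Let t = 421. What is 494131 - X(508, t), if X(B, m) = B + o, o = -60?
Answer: 493683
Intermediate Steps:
X(B, m) = -60 + B (X(B, m) = B - 60 = -60 + B)
494131 - X(508, t) = 494131 - (-60 + 508) = 494131 - 1*448 = 494131 - 448 = 493683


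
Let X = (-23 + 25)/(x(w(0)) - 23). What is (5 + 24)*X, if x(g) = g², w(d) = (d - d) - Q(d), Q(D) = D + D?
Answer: -58/23 ≈ -2.5217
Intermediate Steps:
Q(D) = 2*D
w(d) = -2*d (w(d) = (d - d) - 2*d = 0 - 2*d = -2*d)
X = -2/23 (X = (-23 + 25)/((-2*0)² - 23) = 2/(0² - 23) = 2/(0 - 23) = 2/(-23) = 2*(-1/23) = -2/23 ≈ -0.086957)
(5 + 24)*X = (5 + 24)*(-2/23) = 29*(-2/23) = -58/23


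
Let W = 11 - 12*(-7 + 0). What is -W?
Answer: -95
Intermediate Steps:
W = 95 (W = 11 - 12*(-7) = 11 + 84 = 95)
-W = -1*95 = -95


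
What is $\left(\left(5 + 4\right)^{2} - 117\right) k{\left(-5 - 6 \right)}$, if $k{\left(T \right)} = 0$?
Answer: $0$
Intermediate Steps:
$\left(\left(5 + 4\right)^{2} - 117\right) k{\left(-5 - 6 \right)} = \left(\left(5 + 4\right)^{2} - 117\right) 0 = \left(9^{2} - 117\right) 0 = \left(81 - 117\right) 0 = \left(-36\right) 0 = 0$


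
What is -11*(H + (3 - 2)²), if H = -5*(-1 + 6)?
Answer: 264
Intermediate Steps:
H = -25 (H = -5*5 = -25)
-11*(H + (3 - 2)²) = -11*(-25 + (3 - 2)²) = -11*(-25 + 1²) = -11*(-25 + 1) = -11*(-24) = 264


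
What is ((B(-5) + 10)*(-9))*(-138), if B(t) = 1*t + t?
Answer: 0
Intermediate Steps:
B(t) = 2*t (B(t) = t + t = 2*t)
((B(-5) + 10)*(-9))*(-138) = ((2*(-5) + 10)*(-9))*(-138) = ((-10 + 10)*(-9))*(-138) = (0*(-9))*(-138) = 0*(-138) = 0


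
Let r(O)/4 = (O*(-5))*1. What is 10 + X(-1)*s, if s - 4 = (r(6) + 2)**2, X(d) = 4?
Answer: 55722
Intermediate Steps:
r(O) = -20*O (r(O) = 4*((O*(-5))*1) = 4*(-5*O*1) = 4*(-5*O) = -20*O)
s = 13928 (s = 4 + (-20*6 + 2)**2 = 4 + (-120 + 2)**2 = 4 + (-118)**2 = 4 + 13924 = 13928)
10 + X(-1)*s = 10 + 4*13928 = 10 + 55712 = 55722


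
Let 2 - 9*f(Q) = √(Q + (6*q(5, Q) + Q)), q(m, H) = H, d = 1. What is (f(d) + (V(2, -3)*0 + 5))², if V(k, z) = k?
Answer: 739/27 - 188*√2/81 ≈ 24.088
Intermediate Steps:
f(Q) = 2/9 - 2*√2*√Q/9 (f(Q) = 2/9 - √(Q + (6*Q + Q))/9 = 2/9 - √(Q + 7*Q)/9 = 2/9 - 2*√2*√Q/9)
(f(d) + (V(2, -3)*0 + 5))² = ((2/9 - 2*√2*√1/9) + (2*0 + 5))² = ((2/9 - 2/9*√2*1) + (0 + 5))² = ((2/9 - 2*√2/9) + 5)² = (47/9 - 2*√2/9)²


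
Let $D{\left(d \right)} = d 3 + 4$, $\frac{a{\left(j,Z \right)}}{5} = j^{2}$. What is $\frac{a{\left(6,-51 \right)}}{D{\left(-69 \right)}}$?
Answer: $- \frac{180}{203} \approx -0.8867$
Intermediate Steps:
$a{\left(j,Z \right)} = 5 j^{2}$
$D{\left(d \right)} = 4 + 3 d$ ($D{\left(d \right)} = 3 d + 4 = 4 + 3 d$)
$\frac{a{\left(6,-51 \right)}}{D{\left(-69 \right)}} = \frac{5 \cdot 6^{2}}{4 + 3 \left(-69\right)} = \frac{5 \cdot 36}{4 - 207} = \frac{180}{-203} = 180 \left(- \frac{1}{203}\right) = - \frac{180}{203}$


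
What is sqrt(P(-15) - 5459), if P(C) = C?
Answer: I*sqrt(5474) ≈ 73.986*I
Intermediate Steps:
sqrt(P(-15) - 5459) = sqrt(-15 - 5459) = sqrt(-5474) = I*sqrt(5474)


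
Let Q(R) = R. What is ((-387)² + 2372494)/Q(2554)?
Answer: 2522263/2554 ≈ 987.57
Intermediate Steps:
((-387)² + 2372494)/Q(2554) = ((-387)² + 2372494)/2554 = (149769 + 2372494)*(1/2554) = 2522263*(1/2554) = 2522263/2554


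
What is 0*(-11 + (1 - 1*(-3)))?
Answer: 0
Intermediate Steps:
0*(-11 + (1 - 1*(-3))) = 0*(-11 + (1 + 3)) = 0*(-11 + 4) = 0*(-7) = 0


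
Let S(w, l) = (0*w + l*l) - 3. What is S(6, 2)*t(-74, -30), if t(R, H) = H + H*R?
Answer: 2190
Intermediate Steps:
S(w, l) = -3 + l² (S(w, l) = (0 + l²) - 3 = l² - 3 = -3 + l²)
S(6, 2)*t(-74, -30) = (-3 + 2²)*(-30*(1 - 74)) = (-3 + 4)*(-30*(-73)) = 1*2190 = 2190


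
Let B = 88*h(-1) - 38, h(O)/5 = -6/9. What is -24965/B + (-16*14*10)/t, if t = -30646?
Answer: 164104195/2175866 ≈ 75.420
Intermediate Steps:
h(O) = -10/3 (h(O) = 5*(-6/9) = 5*(-6*1/9) = 5*(-2/3) = -10/3)
B = -994/3 (B = 88*(-10/3) - 38 = -880/3 - 38 = -994/3 ≈ -331.33)
-24965/B + (-16*14*10)/t = -24965/(-994/3) + (-16*14*10)/(-30646) = -24965*(-3/994) - 224*10*(-1/30646) = 74895/994 - 2240*(-1/30646) = 74895/994 + 160/2189 = 164104195/2175866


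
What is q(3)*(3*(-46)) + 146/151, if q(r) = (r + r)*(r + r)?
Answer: -750022/151 ≈ -4967.0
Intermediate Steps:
q(r) = 4*r**2 (q(r) = (2*r)*(2*r) = 4*r**2)
q(3)*(3*(-46)) + 146/151 = (4*3**2)*(3*(-46)) + 146/151 = (4*9)*(-138) + 146*(1/151) = 36*(-138) + 146/151 = -4968 + 146/151 = -750022/151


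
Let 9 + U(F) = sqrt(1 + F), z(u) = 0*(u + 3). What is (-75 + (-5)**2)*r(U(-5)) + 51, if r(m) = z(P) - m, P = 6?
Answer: -399 + 100*I ≈ -399.0 + 100.0*I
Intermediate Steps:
z(u) = 0 (z(u) = 0*(3 + u) = 0)
U(F) = -9 + sqrt(1 + F)
r(m) = -m (r(m) = 0 - m = -m)
(-75 + (-5)**2)*r(U(-5)) + 51 = (-75 + (-5)**2)*(-(-9 + sqrt(1 - 5))) + 51 = (-75 + 25)*(-(-9 + sqrt(-4))) + 51 = -(-50)*(-9 + 2*I) + 51 = -50*(9 - 2*I) + 51 = (-450 + 100*I) + 51 = -399 + 100*I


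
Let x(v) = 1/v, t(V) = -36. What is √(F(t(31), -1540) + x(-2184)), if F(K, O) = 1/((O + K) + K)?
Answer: I*√1235598/33852 ≈ 0.032836*I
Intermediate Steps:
F(K, O) = 1/(O + 2*K) (F(K, O) = 1/((K + O) + K) = 1/(O + 2*K))
√(F(t(31), -1540) + x(-2184)) = √(1/(-1540 + 2*(-36)) + 1/(-2184)) = √(1/(-1540 - 72) - 1/2184) = √(1/(-1612) - 1/2184) = √(-1/1612 - 1/2184) = √(-73/67704) = I*√1235598/33852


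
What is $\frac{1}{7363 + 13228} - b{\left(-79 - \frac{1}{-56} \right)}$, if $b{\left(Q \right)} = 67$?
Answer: $- \frac{1379596}{20591} \approx -67.0$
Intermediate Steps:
$\frac{1}{7363 + 13228} - b{\left(-79 - \frac{1}{-56} \right)} = \frac{1}{7363 + 13228} - 67 = \frac{1}{20591} - 67 = - \frac{1379596}{20591}$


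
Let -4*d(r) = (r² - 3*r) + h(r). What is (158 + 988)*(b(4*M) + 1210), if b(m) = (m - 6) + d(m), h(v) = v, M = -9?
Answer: 946596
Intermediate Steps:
d(r) = r/2 - r²/4 (d(r) = -((r² - 3*r) + r)/4 = -(r² - 2*r)/4 = r/2 - r²/4)
b(m) = -6 + m + m*(2 - m)/4 (b(m) = (m - 6) + m*(2 - m)/4 = (-6 + m) + m*(2 - m)/4 = -6 + m + m*(2 - m)/4)
(158 + 988)*(b(4*M) + 1210) = (158 + 988)*((-6 - (4*(-9))²/4 + 3*(4*(-9))/2) + 1210) = 1146*((-6 - ¼*(-36)² + (3/2)*(-36)) + 1210) = 1146*((-6 - ¼*1296 - 54) + 1210) = 1146*((-6 - 324 - 54) + 1210) = 1146*(-384 + 1210) = 1146*826 = 946596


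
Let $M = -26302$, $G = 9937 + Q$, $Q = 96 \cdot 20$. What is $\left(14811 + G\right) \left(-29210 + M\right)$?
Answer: $-1480394016$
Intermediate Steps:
$Q = 1920$
$G = 11857$ ($G = 9937 + 1920 = 11857$)
$\left(14811 + G\right) \left(-29210 + M\right) = \left(14811 + 11857\right) \left(-29210 - 26302\right) = 26668 \left(-55512\right) = -1480394016$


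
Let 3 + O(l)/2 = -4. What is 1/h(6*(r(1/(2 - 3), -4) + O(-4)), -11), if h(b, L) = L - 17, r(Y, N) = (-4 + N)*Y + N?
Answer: -1/28 ≈ -0.035714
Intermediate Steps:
O(l) = -14 (O(l) = -6 + 2*(-4) = -6 - 8 = -14)
r(Y, N) = N + Y*(-4 + N) (r(Y, N) = Y*(-4 + N) + N = N + Y*(-4 + N))
h(b, L) = -17 + L
1/h(6*(r(1/(2 - 3), -4) + O(-4)), -11) = 1/(-17 - 11) = 1/(-28) = -1/28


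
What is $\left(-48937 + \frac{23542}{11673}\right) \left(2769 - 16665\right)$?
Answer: $\frac{881960683096}{1297} \approx 6.8 \cdot 10^{8}$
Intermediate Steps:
$\left(-48937 + \frac{23542}{11673}\right) \left(2769 - 16665\right) = \left(-48937 + 23542 \cdot \frac{1}{11673}\right) \left(-13896\right) = \left(-48937 + \frac{23542}{11673}\right) \left(-13896\right) = \left(- \frac{571218059}{11673}\right) \left(-13896\right) = \frac{881960683096}{1297}$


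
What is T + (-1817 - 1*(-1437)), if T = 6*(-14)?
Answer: -464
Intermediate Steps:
T = -84
T + (-1817 - 1*(-1437)) = -84 + (-1817 - 1*(-1437)) = -84 + (-1817 + 1437) = -84 - 380 = -464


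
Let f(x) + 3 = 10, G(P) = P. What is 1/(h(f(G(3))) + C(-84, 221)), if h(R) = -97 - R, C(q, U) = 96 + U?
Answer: 1/213 ≈ 0.0046948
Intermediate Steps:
f(x) = 7 (f(x) = -3 + 10 = 7)
1/(h(f(G(3))) + C(-84, 221)) = 1/((-97 - 1*7) + (96 + 221)) = 1/((-97 - 7) + 317) = 1/(-104 + 317) = 1/213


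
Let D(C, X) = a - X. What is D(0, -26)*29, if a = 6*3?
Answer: 1276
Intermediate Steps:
a = 18
D(C, X) = 18 - X
D(0, -26)*29 = (18 - 1*(-26))*29 = (18 + 26)*29 = 44*29 = 1276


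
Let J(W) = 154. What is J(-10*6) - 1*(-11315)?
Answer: 11469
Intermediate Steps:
J(-10*6) - 1*(-11315) = 154 - 1*(-11315) = 154 + 11315 = 11469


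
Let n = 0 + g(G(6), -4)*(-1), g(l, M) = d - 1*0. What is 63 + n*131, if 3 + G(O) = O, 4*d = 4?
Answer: -68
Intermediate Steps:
d = 1 (d = (1/4)*4 = 1)
G(O) = -3 + O
g(l, M) = 1 (g(l, M) = 1 - 1*0 = 1 + 0 = 1)
n = -1 (n = 0 + 1*(-1) = 0 - 1 = -1)
63 + n*131 = 63 - 1*131 = 63 - 131 = -68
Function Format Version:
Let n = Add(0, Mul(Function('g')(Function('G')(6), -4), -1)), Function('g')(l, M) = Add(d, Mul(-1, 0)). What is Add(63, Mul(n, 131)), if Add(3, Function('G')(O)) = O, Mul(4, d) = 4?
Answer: -68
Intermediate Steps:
d = 1 (d = Mul(Rational(1, 4), 4) = 1)
Function('G')(O) = Add(-3, O)
Function('g')(l, M) = 1 (Function('g')(l, M) = Add(1, Mul(-1, 0)) = Add(1, 0) = 1)
n = -1 (n = Add(0, Mul(1, -1)) = Add(0, -1) = -1)
Add(63, Mul(n, 131)) = Add(63, Mul(-1, 131)) = Add(63, -131) = -68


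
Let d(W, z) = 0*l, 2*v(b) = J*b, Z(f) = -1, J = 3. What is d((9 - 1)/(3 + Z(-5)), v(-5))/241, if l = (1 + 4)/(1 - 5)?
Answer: 0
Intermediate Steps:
v(b) = 3*b/2 (v(b) = (3*b)/2 = 3*b/2)
l = -5/4 (l = 5/(-4) = 5*(-¼) = -5/4 ≈ -1.2500)
d(W, z) = 0 (d(W, z) = 0*(-5/4) = 0)
d((9 - 1)/(3 + Z(-5)), v(-5))/241 = 0/241 = 0*(1/241) = 0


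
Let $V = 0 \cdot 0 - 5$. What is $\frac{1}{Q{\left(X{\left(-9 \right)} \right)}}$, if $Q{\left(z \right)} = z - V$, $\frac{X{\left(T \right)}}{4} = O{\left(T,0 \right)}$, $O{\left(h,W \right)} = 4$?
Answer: $\frac{1}{21} \approx 0.047619$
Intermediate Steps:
$X{\left(T \right)} = 16$ ($X{\left(T \right)} = 4 \cdot 4 = 16$)
$V = -5$ ($V = 0 - 5 = -5$)
$Q{\left(z \right)} = 5 + z$ ($Q{\left(z \right)} = z - -5 = z + 5 = 5 + z$)
$\frac{1}{Q{\left(X{\left(-9 \right)} \right)}} = \frac{1}{5 + 16} = \frac{1}{21}$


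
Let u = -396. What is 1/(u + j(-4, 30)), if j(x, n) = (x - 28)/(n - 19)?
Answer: -11/4388 ≈ -0.0025068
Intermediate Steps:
j(x, n) = (-28 + x)/(-19 + n)
1/(u + j(-4, 30)) = 1/(-396 + (-28 - 4)/(-19 + 30)) = 1/(-396 - 32/11) = 1/(-4388/11) = -11/4388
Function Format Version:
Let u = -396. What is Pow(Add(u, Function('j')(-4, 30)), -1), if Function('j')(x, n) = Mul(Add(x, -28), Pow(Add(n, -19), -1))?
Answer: Rational(-11, 4388) ≈ -0.0025068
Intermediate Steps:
Function('j')(x, n) = Mul(Pow(Add(-19, n), -1), Add(-28, x)) (Function('j')(x, n) = Mul(Add(-28, x), Pow(Add(-19, n), -1)) = Mul(Pow(Add(-19, n), -1), Add(-28, x)))
Pow(Add(u, Function('j')(-4, 30)), -1) = Pow(Add(-396, Mul(Pow(Add(-19, 30), -1), Add(-28, -4))), -1) = Pow(Add(-396, Mul(Pow(11, -1), -32)), -1) = Pow(Add(-396, Mul(Rational(1, 11), -32)), -1) = Pow(Add(-396, Rational(-32, 11)), -1) = Pow(Rational(-4388, 11), -1) = Rational(-11, 4388)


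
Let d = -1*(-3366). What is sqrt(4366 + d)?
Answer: 2*sqrt(1933) ≈ 87.932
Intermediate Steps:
d = 3366
sqrt(4366 + d) = sqrt(4366 + 3366) = sqrt(7732) = 2*sqrt(1933)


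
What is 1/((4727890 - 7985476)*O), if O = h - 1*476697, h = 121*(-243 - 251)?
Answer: 1/1747600419006 ≈ 5.7221e-13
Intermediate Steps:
h = -59774 (h = 121*(-494) = -59774)
O = -536471 (O = -59774 - 1*476697 = -59774 - 476697 = -536471)
1/((4727890 - 7985476)*O) = 1/((4727890 - 7985476)*(-536471)) = -1/536471/(-3257586) = -1/3257586*(-1/536471) = 1/1747600419006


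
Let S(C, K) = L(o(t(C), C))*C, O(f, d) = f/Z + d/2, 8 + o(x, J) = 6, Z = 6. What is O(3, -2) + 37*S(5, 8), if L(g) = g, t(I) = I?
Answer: -741/2 ≈ -370.50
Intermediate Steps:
o(x, J) = -2 (o(x, J) = -8 + 6 = -2)
O(f, d) = d/2 + f/6 (O(f, d) = f/6 + d/2 = d/2 + f/6)
S(C, K) = -2*C
O(3, -2) + 37*S(5, 8) = ((½)*(-2) + (⅙)*3) + 37*(-2*5) = (-1 + ½) + 37*(-10) = -½ - 370 = -741/2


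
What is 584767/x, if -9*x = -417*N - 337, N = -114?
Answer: -5262903/47201 ≈ -111.50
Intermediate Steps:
x = -47201/9 (x = -(-417*(-114) - 337)/9 = -(47538 - 337)/9 = -1/9*47201 = -47201/9 ≈ -5244.6)
584767/x = 584767/(-47201/9) = 584767*(-9/47201) = -5262903/47201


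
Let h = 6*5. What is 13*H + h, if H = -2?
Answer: 4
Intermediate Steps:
h = 30
13*H + h = 13*(-2) + 30 = -26 + 30 = 4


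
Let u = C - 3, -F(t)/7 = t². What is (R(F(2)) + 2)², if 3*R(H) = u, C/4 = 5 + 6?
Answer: 2209/9 ≈ 245.44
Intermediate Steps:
C = 44 (C = 4*(5 + 6) = 4*11 = 44)
F(t) = -7*t²
u = 41 (u = 44 - 3 = 41)
R(H) = 41/3 (R(H) = (⅓)*41 = 41/3)
(R(F(2)) + 2)² = (41/3 + 2)² = (47/3)² = 2209/9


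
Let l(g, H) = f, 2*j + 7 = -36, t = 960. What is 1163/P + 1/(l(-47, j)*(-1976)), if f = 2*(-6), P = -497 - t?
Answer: -27575599/34548384 ≈ -0.79817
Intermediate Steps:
j = -43/2 (j = -7/2 + (½)*(-36) = -7/2 - 18 = -43/2 ≈ -21.500)
P = -1457 (P = -497 - 1*960 = -497 - 960 = -1457)
f = -12
l(g, H) = -12
1163/P + 1/(l(-47, j)*(-1976)) = 1163/(-1457) + 1/(-12*(-1976)) = 1163*(-1/1457) - 1/12*(-1/1976) = -1163/1457 + 1/23712 = -27575599/34548384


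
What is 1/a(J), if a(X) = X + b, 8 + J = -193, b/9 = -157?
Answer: -1/1614 ≈ -0.00061958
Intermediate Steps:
b = -1413 (b = 9*(-157) = -1413)
J = -201 (J = -8 - 193 = -201)
a(X) = -1413 + X (a(X) = X - 1413 = -1413 + X)
1/a(J) = 1/(-1413 - 201) = 1/(-1614) = -1/1614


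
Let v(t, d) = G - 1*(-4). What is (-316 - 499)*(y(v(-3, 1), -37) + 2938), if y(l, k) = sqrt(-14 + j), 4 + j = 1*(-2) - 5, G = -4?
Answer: -2394470 - 4075*I ≈ -2.3945e+6 - 4075.0*I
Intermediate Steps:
j = -11 (j = -4 + (1*(-2) - 5) = -4 + (-2 - 5) = -4 - 7 = -11)
v(t, d) = 0 (v(t, d) = -4 - 1*(-4) = -4 + 4 = 0)
y(l, k) = 5*I (y(l, k) = sqrt(-14 - 11) = sqrt(-25) = 5*I)
(-316 - 499)*(y(v(-3, 1), -37) + 2938) = (-316 - 499)*(5*I + 2938) = -815*(2938 + 5*I) = -2394470 - 4075*I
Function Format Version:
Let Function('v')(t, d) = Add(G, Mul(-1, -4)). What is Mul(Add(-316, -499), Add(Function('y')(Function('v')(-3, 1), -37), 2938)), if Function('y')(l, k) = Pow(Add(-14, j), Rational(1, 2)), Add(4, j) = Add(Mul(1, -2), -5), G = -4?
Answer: Add(-2394470, Mul(-4075, I)) ≈ Add(-2.3945e+6, Mul(-4075.0, I))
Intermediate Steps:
j = -11 (j = Add(-4, Add(Mul(1, -2), -5)) = Add(-4, Add(-2, -5)) = Add(-4, -7) = -11)
Function('v')(t, d) = 0 (Function('v')(t, d) = Add(-4, Mul(-1, -4)) = Add(-4, 4) = 0)
Function('y')(l, k) = Mul(5, I) (Function('y')(l, k) = Pow(Add(-14, -11), Rational(1, 2)) = Pow(-25, Rational(1, 2)) = Mul(5, I))
Mul(Add(-316, -499), Add(Function('y')(Function('v')(-3, 1), -37), 2938)) = Mul(Add(-316, -499), Add(Mul(5, I), 2938)) = Mul(-815, Add(2938, Mul(5, I))) = Add(-2394470, Mul(-4075, I))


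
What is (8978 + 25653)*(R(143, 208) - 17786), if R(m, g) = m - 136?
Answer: -615704549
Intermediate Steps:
R(m, g) = -136 + m
(8978 + 25653)*(R(143, 208) - 17786) = (8978 + 25653)*((-136 + 143) - 17786) = 34631*(7 - 17786) = 34631*(-17779) = -615704549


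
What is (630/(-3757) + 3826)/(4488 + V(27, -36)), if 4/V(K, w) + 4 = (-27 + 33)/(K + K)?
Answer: 125769455/147503577 ≈ 0.85265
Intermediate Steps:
V(K, w) = 4/(-4 + 3/K) (V(K, w) = 4/(-4 + (-27 + 33)/(K + K)) = 4/(-4 + 6/((2*K))) = 4/(-4 + 6*(1/(2*K))) = 4/(-4 + 3/K))
(630/(-3757) + 3826)/(4488 + V(27, -36)) = (630/(-3757) + 3826)/(4488 - 4*27/(-3 + 4*27)) = (630*(-1/3757) + 3826)/(4488 - 4*27/(-3 + 108)) = (-630/3757 + 3826)/(4488 - 4*27/105) = 14373652/(3757*(4488 - 4*27*1/105)) = 14373652/(3757*(4488 - 36/35)) = 14373652/(3757*(157044/35)) = (14373652/3757)*(35/157044) = 125769455/147503577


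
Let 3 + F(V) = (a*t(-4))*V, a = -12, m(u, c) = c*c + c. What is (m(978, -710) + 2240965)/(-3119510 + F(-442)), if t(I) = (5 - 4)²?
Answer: -2744355/3114209 ≈ -0.88124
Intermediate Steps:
m(u, c) = c + c² (m(u, c) = c² + c = c + c²)
t(I) = 1 (t(I) = 1² = 1)
F(V) = -3 - 12*V (F(V) = -3 + (-12*1)*V = -3 - 12*V)
(m(978, -710) + 2240965)/(-3119510 + F(-442)) = (-710*(1 - 710) + 2240965)/(-3119510 + (-3 - 12*(-442))) = (-710*(-709) + 2240965)/(-3119510 + (-3 + 5304)) = (503390 + 2240965)/(-3119510 + 5301) = 2744355/(-3114209) = 2744355*(-1/3114209) = -2744355/3114209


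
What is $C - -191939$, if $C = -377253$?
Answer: $-185314$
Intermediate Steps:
$C - -191939 = -377253 - -191939 = -377253 + \left(-32010 + 223949\right) = -377253 + 191939 = -185314$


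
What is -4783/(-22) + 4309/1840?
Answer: 4447759/20240 ≈ 219.75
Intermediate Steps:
-4783/(-22) + 4309/1840 = -4783*(-1/22) + 4309*(1/1840) = 4783/22 + 4309/1840 = 4447759/20240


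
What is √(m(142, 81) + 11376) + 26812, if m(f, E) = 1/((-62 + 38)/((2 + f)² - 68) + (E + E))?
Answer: 26812 + √1992647844897330/418524 ≈ 26919.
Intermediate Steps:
m(f, E) = 1/(-24/(-68 + (2 + f)²) + 2*E)
√(m(142, 81) + 11376) + 26812 = √((68 - (2 + 142)²)/(2*(12 + 68*81 - 1*81*(2 + 142)²)) + 11376) + 26812 = √((68 - 1*144²)/(2*(12 + 5508 - 1*81*144²)) + 11376) + 26812 = √((68 - 1*20736)/(2*(12 + 5508 - 1*81*20736)) + 11376) + 26812 = √((68 - 20736)/(2*(12 + 5508 - 1679616)) + 11376) + 26812 = √((½)*(-20668)/(-1674096) + 11376) + 26812 = √((½)*(-1/1674096)*(-20668) + 11376) + 26812 = √(5167/837048 + 11376) + 26812 = √(9522263215/837048) + 26812 = √1992647844897330/418524 + 26812 = 26812 + √1992647844897330/418524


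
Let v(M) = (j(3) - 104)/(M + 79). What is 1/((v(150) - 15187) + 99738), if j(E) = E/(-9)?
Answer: 687/58086224 ≈ 1.1827e-5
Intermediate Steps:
j(E) = -E/9 (j(E) = E*(-⅑) = -E/9)
v(M) = -313/(3*(79 + M)) (v(M) = (-⅑*3 - 104)/(M + 79) = (-⅓ - 104)/(79 + M) = -313/(3*(79 + M)))
1/((v(150) - 15187) + 99738) = 1/((-313/(237 + 3*150) - 15187) + 99738) = 1/((-313/(237 + 450) - 15187) + 99738) = 1/((-313/687 - 15187) + 99738) = 1/(-10433782/687 + 99738) = 1/(58086224/687) = 687/58086224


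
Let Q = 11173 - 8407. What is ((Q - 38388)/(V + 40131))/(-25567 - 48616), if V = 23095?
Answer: 17811/2345147179 ≈ 7.5948e-6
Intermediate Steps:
Q = 2766
((Q - 38388)/(V + 40131))/(-25567 - 48616) = ((2766 - 38388)/(23095 + 40131))/(-25567 - 48616) = -35622/63226/(-74183) = -35622*1/63226*(-1/74183) = -17811/31613*(-1/74183) = 17811/2345147179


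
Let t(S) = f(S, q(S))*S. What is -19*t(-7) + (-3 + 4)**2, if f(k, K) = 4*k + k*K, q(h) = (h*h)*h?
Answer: 315610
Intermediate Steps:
q(h) = h**3 (q(h) = h**2*h = h**3)
f(k, K) = 4*k + K*k
t(S) = S**2*(4 + S**3) (t(S) = (S*(4 + S**3))*S = S**2*(4 + S**3))
-19*t(-7) + (-3 + 4)**2 = -19*(-7)**2*(4 + (-7)**3) + (-3 + 4)**2 = -931*(4 - 343) + 1**2 = -931*(-339) + 1 = -19*(-16611) + 1 = 315609 + 1 = 315610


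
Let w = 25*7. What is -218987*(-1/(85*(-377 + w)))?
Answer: -218987/17170 ≈ -12.754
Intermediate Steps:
w = 175
-218987*(-1/(85*(-377 + w))) = -218987*(-1/(85*(-377 + 175))) = -218987/((-85*(-202))) = -218987/17170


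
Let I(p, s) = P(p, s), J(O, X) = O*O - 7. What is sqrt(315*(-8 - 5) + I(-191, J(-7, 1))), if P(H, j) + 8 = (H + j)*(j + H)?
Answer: sqrt(18098) ≈ 134.53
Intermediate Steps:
J(O, X) = -7 + O**2 (J(O, X) = O**2 - 7 = -7 + O**2)
P(H, j) = -8 + (H + j)**2 (P(H, j) = -8 + (H + j)*(j + H) = -8 + (H + j)*(H + j) = -8 + (H + j)**2)
I(p, s) = -8 + (p + s)**2
sqrt(315*(-8 - 5) + I(-191, J(-7, 1))) = sqrt(315*(-8 - 5) + (-8 + (-191 + (-7 + (-7)**2))**2)) = sqrt(315*(-13) + (-8 + (-191 + (-7 + 49))**2)) = sqrt(-4095 + (-8 + (-191 + 42)**2)) = sqrt(-4095 + (-8 + (-149)**2)) = sqrt(-4095 + (-8 + 22201)) = sqrt(-4095 + 22193) = sqrt(18098)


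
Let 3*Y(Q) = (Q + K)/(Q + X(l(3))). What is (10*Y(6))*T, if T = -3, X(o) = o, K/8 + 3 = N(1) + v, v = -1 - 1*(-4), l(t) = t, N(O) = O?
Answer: -140/9 ≈ -15.556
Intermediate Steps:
v = 3 (v = -1 + 4 = 3)
K = 8 (K = -24 + 8*(1 + 3) = -24 + 8*4 = -24 + 32 = 8)
Y(Q) = (8 + Q)/(3*(3 + Q)) (Y(Q) = ((Q + 8)/(Q + 3))/3 = ((8 + Q)/(3 + Q))/3 = (8 + Q)/(3*(3 + Q)))
(10*Y(6))*T = (10*((8 + 6)/(3*(3 + 6))))*(-3) = (10*((1/3)*14/9))*(-3) = (10*((1/3)*(1/9)*14))*(-3) = (10*(14/27))*(-3) = (140/27)*(-3) = -140/9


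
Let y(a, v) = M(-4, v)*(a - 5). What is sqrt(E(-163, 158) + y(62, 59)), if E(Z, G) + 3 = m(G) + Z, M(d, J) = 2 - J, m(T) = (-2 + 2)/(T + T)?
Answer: I*sqrt(3415) ≈ 58.438*I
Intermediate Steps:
m(T) = 0 (m(T) = 0/((2*T)) = 0*(1/(2*T)) = 0)
E(Z, G) = -3 + Z (E(Z, G) = -3 + (0 + Z) = -3 + Z)
y(a, v) = (-5 + a)*(2 - v) (y(a, v) = (2 - v)*(a - 5) = (2 - v)*(-5 + a) = (-5 + a)*(2 - v))
sqrt(E(-163, 158) + y(62, 59)) = sqrt((-3 - 163) - (-5 + 62)*(-2 + 59)) = sqrt(-166 - 1*57*57) = sqrt(-166 - 3249) = sqrt(-3415) = I*sqrt(3415)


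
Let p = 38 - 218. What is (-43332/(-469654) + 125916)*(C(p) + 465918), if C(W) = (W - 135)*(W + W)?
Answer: 17129563239068964/234827 ≈ 7.2946e+10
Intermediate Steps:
p = -180
C(W) = 2*W*(-135 + W) (C(W) = (-135 + W)*(2*W) = 2*W*(-135 + W))
(-43332/(-469654) + 125916)*(C(p) + 465918) = (-43332/(-469654) + 125916)*(2*(-180)*(-135 - 180) + 465918) = (-43332*(-1/469654) + 125916)*(2*(-180)*(-315) + 465918) = (21666/234827 + 125916)*(113400 + 465918) = (29568498198/234827)*579318 = 17129563239068964/234827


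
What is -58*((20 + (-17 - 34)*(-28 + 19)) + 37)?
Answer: -29928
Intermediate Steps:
-58*((20 + (-17 - 34)*(-28 + 19)) + 37) = -58*((20 - 51*(-9)) + 37) = -58*((20 + 459) + 37) = -58*(479 + 37) = -58*516 = -29928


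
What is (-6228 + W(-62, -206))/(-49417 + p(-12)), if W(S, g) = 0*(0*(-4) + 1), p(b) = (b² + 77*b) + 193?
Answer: 173/1389 ≈ 0.12455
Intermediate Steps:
p(b) = 193 + b² + 77*b
W(S, g) = 0 (W(S, g) = 0*(0 + 1) = 0*1 = 0)
(-6228 + W(-62, -206))/(-49417 + p(-12)) = (-6228 + 0)/(-49417 + (193 + (-12)² + 77*(-12))) = -6228/(-49417 + (193 + 144 - 924)) = -6228/(-49417 - 587) = -6228/(-50004) = -6228*(-1/50004) = 173/1389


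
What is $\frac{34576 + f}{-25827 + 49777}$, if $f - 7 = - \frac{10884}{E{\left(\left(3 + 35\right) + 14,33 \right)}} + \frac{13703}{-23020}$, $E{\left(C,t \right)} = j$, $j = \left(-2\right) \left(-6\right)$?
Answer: $\frac{775207817}{551329000} \approx 1.4061$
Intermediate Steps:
$j = 12$
$E{\left(C,t \right)} = 12$
$f = - \frac{20731703}{23020}$ ($f = 7 + \left(- \frac{10884}{12} + \frac{13703}{-23020}\right) = 7 + \left(\left(-10884\right) \frac{1}{12} + 13703 \left(- \frac{1}{23020}\right)\right) = 7 - \frac{20892843}{23020} = - \frac{20731703}{23020} \approx -900.6$)
$\frac{34576 + f}{-25827 + 49777} = \frac{34576 - \frac{20731703}{23020}}{-25827 + 49777} = \frac{775207817}{23020 \cdot 23950} = \frac{775207817}{23020} \cdot \frac{1}{23950} = \frac{775207817}{551329000}$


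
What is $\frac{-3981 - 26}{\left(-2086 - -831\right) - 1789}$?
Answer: $\frac{4007}{3044} \approx 1.3164$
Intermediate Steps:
$\frac{-3981 - 26}{\left(-2086 - -831\right) - 1789} = - \frac{4007}{\left(-2086 + 831\right) - 1789} = - \frac{4007}{-1255 - 1789} = - \frac{4007}{-3044} = \left(-4007\right) \left(- \frac{1}{3044}\right) = \frac{4007}{3044}$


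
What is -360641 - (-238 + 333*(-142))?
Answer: -313117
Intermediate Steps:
-360641 - (-238 + 333*(-142)) = -360641 - (-238 - 47286) = -360641 - 1*(-47524) = -360641 + 47524 = -313117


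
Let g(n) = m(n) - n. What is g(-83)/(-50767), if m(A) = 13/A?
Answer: -6876/4213661 ≈ -0.0016318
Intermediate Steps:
g(n) = -n + 13/n (g(n) = 13/n - n = -n + 13/n)
g(-83)/(-50767) = (-1*(-83) + 13/(-83))/(-50767) = (83 + 13*(-1/83))*(-1/50767) = (83 - 13/83)*(-1/50767) = (6876/83)*(-1/50767) = -6876/4213661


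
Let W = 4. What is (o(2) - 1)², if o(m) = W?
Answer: 9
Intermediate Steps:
o(m) = 4
(o(2) - 1)² = (4 - 1)² = 3² = 9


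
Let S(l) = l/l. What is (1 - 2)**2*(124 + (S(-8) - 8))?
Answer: 117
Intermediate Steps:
S(l) = 1
(1 - 2)**2*(124 + (S(-8) - 8)) = (1 - 2)**2*(124 + (1 - 8)) = (-1)**2*(124 - 7) = 1*117 = 117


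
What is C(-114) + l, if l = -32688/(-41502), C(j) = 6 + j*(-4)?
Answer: 3201102/6917 ≈ 462.79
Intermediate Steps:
C(j) = 6 - 4*j
l = 5448/6917 (l = -32688*(-1/41502) = 5448/6917 ≈ 0.78762)
C(-114) + l = (6 - 4*(-114)) + 5448/6917 = (6 + 456) + 5448/6917 = 462 + 5448/6917 = 3201102/6917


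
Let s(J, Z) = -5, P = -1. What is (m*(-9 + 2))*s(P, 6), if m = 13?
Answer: 455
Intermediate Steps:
(m*(-9 + 2))*s(P, 6) = (13*(-9 + 2))*(-5) = (13*(-7))*(-5) = -91*(-5) = 455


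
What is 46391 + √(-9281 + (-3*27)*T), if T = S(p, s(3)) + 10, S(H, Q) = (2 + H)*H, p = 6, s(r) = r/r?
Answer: 46391 + I*√13979 ≈ 46391.0 + 118.23*I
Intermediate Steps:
s(r) = 1
S(H, Q) = H*(2 + H)
T = 58 (T = 6*(2 + 6) + 10 = 6*8 + 10 = 48 + 10 = 58)
46391 + √(-9281 + (-3*27)*T) = 46391 + √(-9281 - 3*27*58) = 46391 + √(-9281 - 81*58) = 46391 + √(-9281 - 4698) = 46391 + √(-13979) = 46391 + I*√13979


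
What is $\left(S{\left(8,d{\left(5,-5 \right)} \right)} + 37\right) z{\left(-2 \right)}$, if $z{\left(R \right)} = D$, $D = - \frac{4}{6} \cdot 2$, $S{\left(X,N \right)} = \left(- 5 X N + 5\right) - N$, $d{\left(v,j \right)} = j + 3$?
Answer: $- \frac{496}{3} \approx -165.33$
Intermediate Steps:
$d{\left(v,j \right)} = 3 + j$
$S{\left(X,N \right)} = 5 - N - 5 N X$ ($S{\left(X,N \right)} = \left(- 5 N X + 5\right) - N = \left(5 - 5 N X\right) - N = 5 - N - 5 N X$)
$D = - \frac{4}{3}$ ($D = \left(-4\right) \frac{1}{6} \cdot 2 = \left(- \frac{2}{3}\right) 2 = - \frac{4}{3} \approx -1.3333$)
$z{\left(R \right)} = - \frac{4}{3}$
$\left(S{\left(8,d{\left(5,-5 \right)} \right)} + 37\right) z{\left(-2 \right)} = \left(\left(5 - \left(3 - 5\right) - 5 \left(3 - 5\right) 8\right) + 37\right) \left(- \frac{4}{3}\right) = \left(\left(5 - -2 - \left(-10\right) 8\right) + 37\right) \left(- \frac{4}{3}\right) = \left(\left(5 + 2 + 80\right) + 37\right) \left(- \frac{4}{3}\right) = \left(87 + 37\right) \left(- \frac{4}{3}\right) = 124 \left(- \frac{4}{3}\right) = - \frac{496}{3}$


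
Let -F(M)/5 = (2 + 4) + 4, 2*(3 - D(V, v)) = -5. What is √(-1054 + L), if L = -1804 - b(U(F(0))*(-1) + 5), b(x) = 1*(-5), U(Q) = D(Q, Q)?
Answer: 3*I*√317 ≈ 53.413*I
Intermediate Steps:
D(V, v) = 11/2 (D(V, v) = 3 - ½*(-5) = 3 + 5/2 = 11/2)
F(M) = -50 (F(M) = -5*((2 + 4) + 4) = -5*(6 + 4) = -5*10 = -50)
U(Q) = 11/2
b(x) = -5
L = -1799 (L = -1804 - 1*(-5) = -1804 + 5 = -1799)
√(-1054 + L) = √(-1054 - 1799) = √(-2853) = 3*I*√317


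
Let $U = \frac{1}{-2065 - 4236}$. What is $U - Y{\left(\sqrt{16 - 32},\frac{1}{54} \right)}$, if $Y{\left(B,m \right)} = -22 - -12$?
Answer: $\frac{63009}{6301} \approx 9.9998$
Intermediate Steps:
$U = - \frac{1}{6301}$ ($U = \frac{1}{-6301} = - \frac{1}{6301} \approx -0.00015871$)
$Y{\left(B,m \right)} = -10$ ($Y{\left(B,m \right)} = -22 + 12 = -10$)
$U - Y{\left(\sqrt{16 - 32},\frac{1}{54} \right)} = - \frac{1}{6301} - -10 = - \frac{1}{6301} + 10 = \frac{63009}{6301}$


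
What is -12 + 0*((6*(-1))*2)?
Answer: -12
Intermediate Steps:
-12 + 0*((6*(-1))*2) = -12 + 0*(-6*2) = -12 + 0*(-12) = -12 + 0 = -12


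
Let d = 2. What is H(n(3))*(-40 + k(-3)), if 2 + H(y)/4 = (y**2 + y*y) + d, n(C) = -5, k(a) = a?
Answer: -8600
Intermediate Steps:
H(y) = 8*y**2 (H(y) = -8 + 4*((y**2 + y*y) + 2) = -8 + 4*((y**2 + y**2) + 2) = -8 + 4*(2*y**2 + 2) = -8 + 4*(2 + 2*y**2) = -8 + (8 + 8*y**2) = 8*y**2)
H(n(3))*(-40 + k(-3)) = (8*(-5)**2)*(-40 - 3) = (8*25)*(-43) = 200*(-43) = -8600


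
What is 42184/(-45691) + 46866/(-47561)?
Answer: -4147667630/2173109651 ≈ -1.9086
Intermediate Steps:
42184/(-45691) + 46866/(-47561) = 42184*(-1/45691) + 46866*(-1/47561) = -42184/45691 - 46866/47561 = -4147667630/2173109651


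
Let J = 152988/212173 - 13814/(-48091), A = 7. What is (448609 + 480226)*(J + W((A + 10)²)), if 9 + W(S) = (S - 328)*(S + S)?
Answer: -11248258340539228295/537032197 ≈ -2.0945e+10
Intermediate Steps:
W(S) = -9 + 2*S*(-328 + S) (W(S) = -9 + (S - 328)*(S + S) = -9 + (-328 + S)*(2*S) = -9 + 2*S*(-328 + S))
J = 541489670/537032197 (J = 152988*(1/212173) - 13814*(-1/48091) = 8052/11167 + 13814/48091 = 541489670/537032197 ≈ 1.0083)
(448609 + 480226)*(J + W((A + 10)²)) = (448609 + 480226)*(541489670/537032197 + (-9 - 656*(7 + 10)² + 2*((7 + 10)²)²)) = 928835*(541489670/537032197 + (-9 - 656*17² + 2*(17²)²)) = 928835*(541489670/537032197 + (-9 - 656*289 + 2*289²)) = 928835*(541489670/537032197 + (-9 - 189584 + 2*83521)) = 928835*(541489670/537032197 + (-9 - 189584 + 167042)) = 928835*(541489670/537032197 - 22551) = 928835*(-12110071584877/537032197) = -11248258340539228295/537032197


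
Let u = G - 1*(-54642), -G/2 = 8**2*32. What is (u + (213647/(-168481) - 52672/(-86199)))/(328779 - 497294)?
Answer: -734064643994053/2447325435057285 ≈ -0.29995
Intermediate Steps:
G = -4096 (G = -2*8**2*32 = -128*32 = -2*2048 = -4096)
u = 50546 (u = -4096 - 1*(-54642) = -4096 + 54642 = 50546)
(u + (213647/(-168481) - 52672/(-86199)))/(328779 - 497294) = (50546 + (213647/(-168481) - 52672/(-86199)))/(328779 - 497294) = (50546 + (213647*(-1/168481) - 52672*(-1/86199)))/(-168515) = (50546 + (-213647/168481 + 52672/86199))*(-1/168515) = (50546 - 9541926521/14522893719)*(-1/168515) = (734064643994053/14522893719)*(-1/168515) = -734064643994053/2447325435057285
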